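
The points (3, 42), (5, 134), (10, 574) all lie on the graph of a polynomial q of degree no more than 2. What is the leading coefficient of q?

6

Write q(t) = at^2 + bt + c. Substituting each data point gives a linear system:
  9a + 3b + c = 42
  25a + 5b + c = 134
  100a + 10b + c = 574
Solving the system yields a = 6, b = -2, c = -6.
So q(t) = 6t^2 - 2t - 6.
The leading coefficient is 6.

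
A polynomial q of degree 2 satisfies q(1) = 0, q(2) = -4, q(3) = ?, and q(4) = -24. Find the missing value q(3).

-12

The 3 known points determine the degree-2 polynomial uniquely.
Write q(u) = au^2 + bu + c. Substituting each data point gives a linear system:
  a + b + c = 0
  4a + 2b + c = -4
  16a + 4b + c = -24
Solving the system yields a = -2, b = 2, c = 0.
So q(u) = -2u^2 + 2u.
Then q(3) = -12.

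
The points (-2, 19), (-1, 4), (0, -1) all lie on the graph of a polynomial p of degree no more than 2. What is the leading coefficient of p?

Write p(n) = an^2 + bn + c. Substituting each data point gives a linear system:
  4a - 2b + c = 19
  a - b + c = 4
  c = -1
Solving the system yields a = 5, b = 0, c = -1.
So p(n) = 5n^2 - 1.
The leading coefficient is 5.

5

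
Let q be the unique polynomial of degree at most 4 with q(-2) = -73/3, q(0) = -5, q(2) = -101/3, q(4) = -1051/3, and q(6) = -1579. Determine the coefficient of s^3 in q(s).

Write q(s) = as^4 + bs^3 + cs^2 + ds + e. Substituting each data point gives a linear system:
  16a - 8b + 4c - 2d + e = -73/3
  e = -5
  16a + 8b + 4c + 2d + e = -101/3
  256a + 64b + 16c + 4d + e = -1051/3
  1296a + 216b + 36c + 6d + e = -1579
Solving the system yields a = -1, b = -1, c = -2, d = 5/3, e = -5.
So q(s) = -s⁴ - s³ - 2s² + (5/3)s - 5.
The coefficient of s^3 is -1.

-1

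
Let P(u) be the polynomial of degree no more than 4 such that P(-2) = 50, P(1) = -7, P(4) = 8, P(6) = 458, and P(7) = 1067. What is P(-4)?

528

Write P(u) = au^4 + bu^3 + cu^2 + du + e. Substituting each data point gives a linear system:
  16a - 8b + 4c - 2d + e = 50
  a + b + c + d + e = -7
  256a + 64b + 16c + 4d + e = 8
  1296a + 216b + 36c + 6d + e = 458
  2401a + 343b + 49c + 7d + e = 1067
Solving the system yields a = 1, b = -4, c = 1, d = -1, e = -4.
So P(u) = u^4 - 4u^3 + u^2 - u - 4.
Then P(-4) = 528.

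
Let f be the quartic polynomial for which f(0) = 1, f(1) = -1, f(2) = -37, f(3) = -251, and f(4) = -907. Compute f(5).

-2389

Write f(s) = as^4 + bs^3 + cs^2 + ds + e. Substituting each data point gives a linear system:
  e = 1
  a + b + c + d + e = -1
  16a + 8b + 4c + 2d + e = -37
  81a + 27b + 9c + 3d + e = -251
  256a + 64b + 16c + 4d + e = -907
Solving the system yields a = -5, b = 6, c = 0, d = -3, e = 1.
So f(s) = -5s⁴ + 6s³ - 3s + 1.
Then f(5) = -2389.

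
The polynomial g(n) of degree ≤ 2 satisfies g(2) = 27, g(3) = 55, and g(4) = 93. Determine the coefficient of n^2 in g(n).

5

Write g(n) = an^2 + bn + c. Substituting each data point gives a linear system:
  4a + 2b + c = 27
  9a + 3b + c = 55
  16a + 4b + c = 93
Solving the system yields a = 5, b = 3, c = 1.
So g(n) = 5n^2 + 3n + 1.
The leading coefficient is 5.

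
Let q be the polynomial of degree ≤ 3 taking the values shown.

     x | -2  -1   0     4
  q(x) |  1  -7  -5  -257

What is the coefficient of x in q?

Write q(x) = ax^3 + bx^2 + cx + d. Substituting each data point gives a linear system:
  -8a + 4b - 2c + d = 1
  -a + b - c + d = -7
  d = -5
  64a + 16b + 4c + d = -257
Solving the system yields a = -3, b = -4, c = 1, d = -5.
So q(x) = -3x^3 - 4x^2 + x - 5.
The coefficient of x is 1.

1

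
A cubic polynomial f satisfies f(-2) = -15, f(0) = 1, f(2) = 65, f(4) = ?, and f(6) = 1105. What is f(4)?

On equispaced nodes a degree-3 polynomial has vanishing fourth forward difference, so
  f(-2) - 4·f(0) + 6·f(2) - 4·f(4) + f(6) = 0.
Substituting the known values and solving for f(4):
  -4·f(4) = -1476
  f(4) = 369.

369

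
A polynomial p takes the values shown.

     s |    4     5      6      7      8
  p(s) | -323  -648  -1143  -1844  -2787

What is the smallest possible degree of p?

Forward differences of the values at s = 4, 5, 6, 7, 8:
  p  : -323  -648  -1143  -1844  -2787
  Δ  : -325  -495  -701  -943
  Δ^2: -170  -206  -242
  Δ^3: -36  -36
  Δ^4: 0
The third differences are constant (-36) and nonzero, while all higher differences vanish, so the minimal degree is 3.

3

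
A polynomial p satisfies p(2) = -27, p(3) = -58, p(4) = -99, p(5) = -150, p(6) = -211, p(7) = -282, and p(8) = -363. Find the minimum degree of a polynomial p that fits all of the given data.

Forward differences of the values at t = 2, 3, 4, 5, 6, 7, 8:
  p  : -27  -58  -99  -150  -211  -282  -363
  Δ  : -31  -41  -51  -61  -71  -81
  Δ^2: -10  -10  -10  -10  -10
  Δ^3: 0  0  0  0
  Δ^4: 0  0  0
  Δ^5: 0  0
  Δ^6: 0
The second differences are constant (-10) and nonzero, while all higher differences vanish, so the minimal degree is 2.

2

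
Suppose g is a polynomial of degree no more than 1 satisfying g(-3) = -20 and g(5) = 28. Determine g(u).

Using the Lagrange interpolation formula with nodes -3, 5:
  L_0(u) = (u - 5) / -8
  L_1(u) = (u + 3) / 8
Then g(u) = -20·L_0(u) + 28·L_1(u).
Expanding and collecting terms gives g(u) = 6u - 2.
Check: g(-3) = -20. ✓

g(u) = 6u - 2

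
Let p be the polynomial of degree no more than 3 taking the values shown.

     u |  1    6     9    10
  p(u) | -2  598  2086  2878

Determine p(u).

p(u) = 3u^3 - u^2 - 2u - 2

Using the Lagrange interpolation formula with nodes 1, 6, 9, 10:
  L_0(u) = (u - 6)(u - 9)(u - 10) / -360
  L_1(u) = (u - 1)(u - 9)(u - 10) / 60
  L_2(u) = (u - 1)(u - 6)(u - 10) / -24
  L_3(u) = (u - 1)(u - 6)(u - 9) / 36
Then p(u) = -2·L_0(u) + 598·L_1(u) + 2086·L_2(u) + 2878·L_3(u).
Expanding and collecting terms gives p(u) = 3u^3 - u^2 - 2u - 2.
Check: p(9) = 2086. ✓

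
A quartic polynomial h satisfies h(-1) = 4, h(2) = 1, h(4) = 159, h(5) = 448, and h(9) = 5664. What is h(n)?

Write h(n) = an^4 + bn^3 + cn^2 + dn + e. Substituting each data point gives a linear system:
  a - b + c - d + e = 4
  16a + 8b + 4c + 2d + e = 1
  256a + 64b + 16c + 4d + e = 159
  625a + 125b + 25c + 5d + e = 448
  6561a + 729b + 81c + 9d + e = 5664
Solving the system yields a = 1, b = -1, c = -2, d = -1, e = 3.
So h(n) = n^4 - n^3 - 2n^2 - n + 3.
Check: h(5) = 448. ✓

h(n) = n^4 - n^3 - 2n^2 - n + 3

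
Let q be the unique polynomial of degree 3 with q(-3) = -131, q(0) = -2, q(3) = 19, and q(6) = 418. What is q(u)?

Using the Lagrange interpolation formula with nodes -3, 0, 3, 6:
  L_0(u) = u(u - 3)(u - 6) / -162
  L_1(u) = (u + 3)(u - 3)(u - 6) / 54
  L_2(u) = (u + 3)u(u - 6) / -54
  L_3(u) = (u + 3)u(u - 3) / 162
Then q(u) = -131·L_0(u) - 2·L_1(u) + 19·L_2(u) + 418·L_3(u).
Expanding and collecting terms gives q(u) = 3u^3 - 6u^2 - 2u - 2.
Check: q(3) = 19. ✓

q(u) = 3u^3 - 6u^2 - 2u - 2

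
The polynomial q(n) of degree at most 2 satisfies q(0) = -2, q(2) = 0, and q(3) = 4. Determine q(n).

Write q(n) = an^2 + bn + c. Substituting each data point gives a linear system:
  c = -2
  4a + 2b + c = 0
  9a + 3b + c = 4
Solving the system yields a = 1, b = -1, c = -2.
So q(n) = n^2 - n - 2.
Check: q(0) = -2. ✓

q(n) = n^2 - n - 2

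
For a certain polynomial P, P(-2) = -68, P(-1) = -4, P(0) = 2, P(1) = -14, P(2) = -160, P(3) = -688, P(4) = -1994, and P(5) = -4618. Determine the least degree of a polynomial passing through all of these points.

4

Forward differences of the values at t = -2, -1, 0, 1, 2, 3, 4, 5:
  P  : -68  -4  2  -14  -160  -688  -1994  -4618
  Δ  : 64  6  -16  -146  -528  -1306  -2624
  Δ^2: -58  -22  -130  -382  -778  -1318
  Δ^3: 36  -108  -252  -396  -540
  Δ^4: -144  -144  -144  -144
  Δ^5: 0  0  0
  Δ^6: 0  0
  Δ^7: 0
The fourth differences are constant (-144) and nonzero, while all higher differences vanish, so the minimal degree is 4.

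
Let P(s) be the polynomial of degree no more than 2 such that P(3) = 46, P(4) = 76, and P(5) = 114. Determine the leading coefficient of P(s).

4

Write P(s) = as^2 + bs + c. Substituting each data point gives a linear system:
  9a + 3b + c = 46
  16a + 4b + c = 76
  25a + 5b + c = 114
Solving the system yields a = 4, b = 2, c = 4.
So P(s) = 4s^2 + 2s + 4.
The leading coefficient is 4.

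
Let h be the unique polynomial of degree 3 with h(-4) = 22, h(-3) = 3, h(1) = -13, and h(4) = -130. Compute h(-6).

120

Using the Lagrange interpolation formula with nodes -4, -3, 1, 4:
  L_0(t) = (t + 3)(t - 1)(t - 4) / -40
  L_1(t) = (t + 4)(t - 1)(t - 4) / 28
  L_2(t) = (t + 4)(t + 3)(t - 4) / -60
  L_3(t) = (t + 4)(t + 3)(t - 1) / 168
Then h(t) = 22·L_0(t) + 3·L_1(t) - 13·L_2(t) - 130·L_3(t).
Expanding and collecting terms gives h(t) = -t³ - 3t² - 3t - 6.
Evaluating at t = -6: h(-6) = 120.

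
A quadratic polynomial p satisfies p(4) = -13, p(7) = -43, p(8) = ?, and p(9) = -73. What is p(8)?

-57

The 3 known points determine the degree-2 polynomial uniquely.
Write p(x) = ax^2 + bx + c. Substituting each data point gives a linear system:
  16a + 4b + c = -13
  49a + 7b + c = -43
  81a + 9b + c = -73
Solving the system yields a = -1, b = 1, c = -1.
So p(x) = -x^2 + x - 1.
Then p(8) = -57.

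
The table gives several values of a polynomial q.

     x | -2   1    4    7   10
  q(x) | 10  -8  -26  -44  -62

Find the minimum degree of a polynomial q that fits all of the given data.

1

Forward differences of the values at x = -2, 1, 4, 7, 10:
  q  : 10  -8  -26  -44  -62
  Δ  : -18  -18  -18  -18
  Δ^2: 0  0  0
  Δ^3: 0  0
  Δ^4: 0
The first differences are constant (-18) and nonzero, while all higher differences vanish, so the minimal degree is 1.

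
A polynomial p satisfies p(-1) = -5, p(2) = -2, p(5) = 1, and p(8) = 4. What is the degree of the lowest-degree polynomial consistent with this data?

1

Forward differences of the values at u = -1, 2, 5, 8:
  p  : -5  -2  1  4
  Δ  : 3  3  3
  Δ^2: 0  0
  Δ^3: 0
The first differences are constant (3) and nonzero, while all higher differences vanish, so the minimal degree is 1.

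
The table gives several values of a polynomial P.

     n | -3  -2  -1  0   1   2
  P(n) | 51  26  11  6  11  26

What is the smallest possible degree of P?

Forward differences of the values at n = -3, -2, -1, 0, 1, 2:
  P  : 51  26  11  6  11  26
  Δ  : -25  -15  -5  5  15
  Δ^2: 10  10  10  10
  Δ^3: 0  0  0
  Δ^4: 0  0
  Δ^5: 0
The second differences are constant (10) and nonzero, while all higher differences vanish, so the minimal degree is 2.

2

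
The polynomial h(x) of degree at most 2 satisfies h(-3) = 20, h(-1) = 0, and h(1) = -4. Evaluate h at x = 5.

Using the Lagrange interpolation formula with nodes -3, -1, 1:
  L_0(x) = (x + 1)(x - 1) / 8
  L_1(x) = (x + 3)(x - 1) / -4
  L_2(x) = (x + 3)(x + 1) / 8
Then h(x) = 20·L_0(x) + 0·L_1(x) - 4·L_2(x).
Expanding and collecting terms gives h(x) = 2x² - 2x - 4.
Evaluating at x = 5: h(5) = 36.

36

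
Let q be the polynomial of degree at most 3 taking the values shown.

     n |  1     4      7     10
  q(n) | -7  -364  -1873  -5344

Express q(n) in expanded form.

Write q(n) = an^3 + bn^2 + cn + d. Substituting each data point gives a linear system:
  a + b + c + d = -7
  64a + 16b + 4c + d = -364
  343a + 49b + 7c + d = -1873
  1000a + 100b + 10c + d = -5344
Solving the system yields a = -5, b = -4, c = 6, d = -4.
So q(n) = -5n^3 - 4n^2 + 6n - 4.
Check: q(10) = -5344. ✓

q(n) = -5n^3 - 4n^2 + 6n - 4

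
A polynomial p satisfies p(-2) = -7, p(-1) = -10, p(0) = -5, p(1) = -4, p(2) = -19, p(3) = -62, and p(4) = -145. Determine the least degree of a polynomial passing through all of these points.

3

Forward differences of the values at u = -2, -1, 0, 1, 2, 3, 4:
  p  : -7  -10  -5  -4  -19  -62  -145
  Δ  : -3  5  1  -15  -43  -83
  Δ^2: 8  -4  -16  -28  -40
  Δ^3: -12  -12  -12  -12
  Δ^4: 0  0  0
  Δ^5: 0  0
  Δ^6: 0
The third differences are constant (-12) and nonzero, while all higher differences vanish, so the minimal degree is 3.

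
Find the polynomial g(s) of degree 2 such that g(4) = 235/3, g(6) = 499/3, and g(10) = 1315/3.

g(s) = 4s^2 + 4s - 5/3

Write g(s) = as^2 + bs + c. Substituting each data point gives a linear system:
  16a + 4b + c = 235/3
  36a + 6b + c = 499/3
  100a + 10b + c = 1315/3
Solving the system yields a = 4, b = 4, c = -5/3.
So g(s) = 4s^2 + 4s - 5/3.
Check: g(4) = 235/3. ✓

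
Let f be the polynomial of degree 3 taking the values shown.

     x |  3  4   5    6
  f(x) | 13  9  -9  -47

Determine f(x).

Using the Lagrange interpolation formula with nodes 3, 4, 5, 6:
  L_0(x) = (x - 4)(x - 5)(x - 6) / -6
  L_1(x) = (x - 3)(x - 5)(x - 6) / 2
  L_2(x) = (x - 3)(x - 4)(x - 6) / -2
  L_3(x) = (x - 3)(x - 4)(x - 5) / 6
Then f(x) = 13·L_0(x) + 9·L_1(x) - 9·L_2(x) - 47·L_3(x).
Expanding and collecting terms gives f(x) = -x^3 + 5x^2 - 2x + 1.
Check: f(6) = -47. ✓

f(x) = -x^3 + 5x^2 - 2x + 1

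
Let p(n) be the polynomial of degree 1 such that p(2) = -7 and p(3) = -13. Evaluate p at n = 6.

Using the Lagrange interpolation formula with nodes 2, 3:
  L_0(n) = (n - 3) / -1
  L_1(n) = (n - 2) / 1
Then p(n) = -7·L_0(n) - 13·L_1(n).
Expanding and collecting terms gives p(n) = -6n + 5.
Evaluating at n = 6: p(6) = -31.

-31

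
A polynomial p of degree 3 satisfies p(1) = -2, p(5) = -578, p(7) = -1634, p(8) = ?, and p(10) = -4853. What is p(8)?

-2459

The 4 known points determine the degree-3 polynomial uniquely.
Write p(n) = an^3 + bn^2 + cn + d. Substituting each data point gives a linear system:
  a + b + c + d = -2
  125a + 25b + 5c + d = -578
  343a + 49b + 7c + d = -1634
  1000a + 100b + 10c + d = -4853
Solving the system yields a = -5, b = 1, c = 5, d = -3.
So p(n) = -5n^3 + n^2 + 5n - 3.
Then p(8) = -2459.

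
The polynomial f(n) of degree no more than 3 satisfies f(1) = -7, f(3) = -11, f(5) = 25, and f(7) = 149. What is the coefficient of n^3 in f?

Write f(n) = an^3 + bn^2 + cn + d. Substituting each data point gives a linear system:
  a + b + c + d = -7
  27a + 9b + 3c + d = -11
  125a + 25b + 5c + d = 25
  343a + 49b + 7c + d = 149
Solving the system yields a = 1, b = -4, c = 1, d = -5.
So f(n) = n^3 - 4n^2 + n - 5.
The leading coefficient is 1.

1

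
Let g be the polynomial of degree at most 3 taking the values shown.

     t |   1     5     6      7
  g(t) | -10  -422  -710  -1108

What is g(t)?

Write g(t) = at^3 + bt^2 + ct + d. Substituting each data point gives a linear system:
  a + b + c + d = -10
  125a + 25b + 5c + d = -422
  216a + 36b + 6c + d = -710
  343a + 49b + 7c + d = -1108
Solving the system yields a = -3, b = -1, c = -4, d = -2.
So g(t) = -3t^3 - t^2 - 4t - 2.
Check: g(6) = -710. ✓

g(t) = -3t^3 - t^2 - 4t - 2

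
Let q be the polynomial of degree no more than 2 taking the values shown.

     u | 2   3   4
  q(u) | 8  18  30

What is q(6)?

60

Using the Lagrange interpolation formula with nodes 2, 3, 4:
  L_0(u) = (u - 3)(u - 4) / 2
  L_1(u) = (u - 2)(u - 4) / -1
  L_2(u) = (u - 2)(u - 3) / 2
Then q(u) = 8·L_0(u) + 18·L_1(u) + 30·L_2(u).
Expanding and collecting terms gives q(u) = u^2 + 5u - 6.
Evaluating at u = 6: q(6) = 60.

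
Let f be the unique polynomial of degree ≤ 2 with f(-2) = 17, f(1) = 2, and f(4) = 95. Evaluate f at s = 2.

Forward differences of the values at s = -2, 1, 4:
  f  : 17  2  95
  Δ  : -15  93
  Δ^2: 108
The second differences are constant, confirming degree 2.
Interpolating (Newton forward form) and evaluating at s = 2 gives f(2) = 21.

21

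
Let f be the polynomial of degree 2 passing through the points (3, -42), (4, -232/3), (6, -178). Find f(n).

Write f(n) = an^2 + bn + c. Substituting each data point gives a linear system:
  9a + 3b + c = -42
  16a + 4b + c = -232/3
  36a + 6b + c = -178
Solving the system yields a = -5, b = -1/3, c = 4.
So f(n) = -5n^2 - (1/3)n + 4.
Check: f(6) = -178. ✓

f(n) = -5n^2 - (1/3)n + 4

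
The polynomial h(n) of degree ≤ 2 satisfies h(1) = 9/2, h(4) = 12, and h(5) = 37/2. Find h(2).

5

Write h(n) = an^2 + bn + c. Substituting each data point gives a linear system:
  a + b + c = 9/2
  16a + 4b + c = 12
  25a + 5b + c = 37/2
Solving the system yields a = 1, b = -5/2, c = 6.
So h(n) = n^2 - (5/2)n + 6.
Then h(2) = 5.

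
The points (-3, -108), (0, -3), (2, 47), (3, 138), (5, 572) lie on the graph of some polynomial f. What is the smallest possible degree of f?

Divided differences on the nodes -3, 0, 2, 3, 5:
  order 0: -108  -3  47  138  572
  order 1: 35  25  91  217
  order 2: -2  22  42
  order 3: 4  4
  order 4: 0
The order-3 divided differences are all 4 (nonzero) and every higher order vanishes, so the data lies on a polynomial of degree exactly 3.

3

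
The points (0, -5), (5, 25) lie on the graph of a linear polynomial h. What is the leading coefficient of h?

6

Write h(u) = au + b. Substituting each data point gives a linear system:
  b = -5
  5a + b = 25
Solving the system yields a = 6, b = -5.
So h(u) = 6u - 5.
The leading coefficient is 6.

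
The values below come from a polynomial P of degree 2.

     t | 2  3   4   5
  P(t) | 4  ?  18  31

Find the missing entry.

9

On equispaced nodes a degree-2 polynomial has vanishing third forward difference, so
  - P(2) + 3·P(3) - 3·P(4) + P(5) = 0.
Substituting the known values and solving for P(3):
  3·P(3) = 27
  P(3) = 9.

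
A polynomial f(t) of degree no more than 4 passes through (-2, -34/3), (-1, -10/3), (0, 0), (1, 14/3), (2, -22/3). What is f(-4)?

-556/3

Forward differences of the values at t = -2, -1, 0, 1, 2:
  f  : -34/3  -10/3  0  14/3  -22/3
  Δ  : 8  10/3  14/3  -12
  Δ^2: -14/3  4/3  -50/3
  Δ^3: 6  -18
  Δ^4: -24
The fourth differences are constant, confirming degree 4.
Interpolating (Newton forward form) and evaluating at t = -4 gives f(-4) = -556/3.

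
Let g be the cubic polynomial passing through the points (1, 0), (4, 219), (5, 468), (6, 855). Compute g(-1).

Using the Lagrange interpolation formula with nodes 1, 4, 5, 6:
  L_0(t) = (t - 4)(t - 5)(t - 6) / -60
  L_1(t) = (t - 1)(t - 5)(t - 6) / 6
  L_2(t) = (t - 1)(t - 4)(t - 6) / -4
  L_3(t) = (t - 1)(t - 4)(t - 5) / 10
Then g(t) = 0·L_0(t) + 219·L_1(t) + 468·L_2(t) + 855·L_3(t).
Expanding and collecting terms gives g(t) = 5t^3 - 6t^2 - 2t + 3.
Evaluating at t = -1: g(-1) = -6.

-6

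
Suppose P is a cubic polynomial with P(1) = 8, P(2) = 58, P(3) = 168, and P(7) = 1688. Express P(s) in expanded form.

P(s) = 4s^3 + 6s^2 + 4s - 6

Using the Lagrange interpolation formula with nodes 1, 2, 3, 7:
  L_0(s) = (s - 2)(s - 3)(s - 7) / -12
  L_1(s) = (s - 1)(s - 3)(s - 7) / 5
  L_2(s) = (s - 1)(s - 2)(s - 7) / -8
  L_3(s) = (s - 1)(s - 2)(s - 3) / 120
Then P(s) = 8·L_0(s) + 58·L_1(s) + 168·L_2(s) + 1688·L_3(s).
Expanding and collecting terms gives P(s) = 4s^3 + 6s^2 + 4s - 6.
Check: P(7) = 1688. ✓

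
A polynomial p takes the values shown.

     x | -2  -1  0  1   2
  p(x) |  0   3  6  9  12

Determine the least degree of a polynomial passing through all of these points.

1

Forward differences of the values at x = -2, -1, 0, 1, 2:
  p  : 0  3  6  9  12
  Δ  : 3  3  3  3
  Δ^2: 0  0  0
  Δ^3: 0  0
  Δ^4: 0
The first differences are constant (3) and nonzero, while all higher differences vanish, so the minimal degree is 1.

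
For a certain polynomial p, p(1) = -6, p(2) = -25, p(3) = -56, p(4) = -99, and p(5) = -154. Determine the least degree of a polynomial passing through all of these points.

Forward differences of the values at t = 1, 2, 3, 4, 5:
  p  : -6  -25  -56  -99  -154
  Δ  : -19  -31  -43  -55
  Δ^2: -12  -12  -12
  Δ^3: 0  0
  Δ^4: 0
The second differences are constant (-12) and nonzero, while all higher differences vanish, so the minimal degree is 2.

2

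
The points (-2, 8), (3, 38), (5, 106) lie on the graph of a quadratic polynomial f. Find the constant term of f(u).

Write f(u) = au^2 + bu + c. Substituting each data point gives a linear system:
  4a - 2b + c = 8
  9a + 3b + c = 38
  25a + 5b + c = 106
Solving the system yields a = 4, b = 2, c = -4.
So f(u) = 4u^2 + 2u - 4.
The constant term is -4.

-4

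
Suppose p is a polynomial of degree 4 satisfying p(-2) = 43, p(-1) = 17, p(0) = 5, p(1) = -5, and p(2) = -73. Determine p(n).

Write p(n) = an^4 + bn^3 + cn^2 + dn + e. Substituting each data point gives a linear system:
  16a - 8b + 4c - 2d + e = 43
  a - b + c - d + e = 17
  e = 5
  a + b + c + d + e = -5
  16a + 8b + 4c + 2d + e = -73
Solving the system yields a = -2, b = -6, c = 3, d = -5, e = 5.
So p(n) = -2n^4 - 6n^3 + 3n^2 - 5n + 5.
Check: p(-1) = 17. ✓

p(n) = -2n^4 - 6n^3 + 3n^2 - 5n + 5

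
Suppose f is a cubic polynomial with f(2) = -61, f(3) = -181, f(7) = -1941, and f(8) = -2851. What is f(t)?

Using the Lagrange interpolation formula with nodes 2, 3, 7, 8:
  L_0(t) = (t - 3)(t - 7)(t - 8) / -30
  L_1(t) = (t - 2)(t - 7)(t - 8) / 20
  L_2(t) = (t - 2)(t - 3)(t - 8) / -20
  L_3(t) = (t - 2)(t - 3)(t - 7) / 30
Then f(t) = -61·L_0(t) - 181·L_1(t) - 1941·L_2(t) - 2851·L_3(t).
Expanding and collecting terms gives f(t) = -5t^3 - 4t^2 - 5t + 5.
Check: f(8) = -2851. ✓

f(t) = -5t^3 - 4t^2 - 5t + 5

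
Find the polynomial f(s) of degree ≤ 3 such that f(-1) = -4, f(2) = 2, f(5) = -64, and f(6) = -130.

Write f(s) = as^3 + bs^2 + cs + d. Substituting each data point gives a linear system:
  -a + b - c + d = -4
  8a + 4b + 2c + d = 2
  125a + 25b + 5c + d = -64
  216a + 36b + 6c + d = -130
Solving the system yields a = -1, b = 2, c = 3, d = -4.
So f(s) = -s³ + 2s² + 3s - 4.
Check: f(-1) = -4. ✓

f(s) = -s^3 + 2s^2 + 3s - 4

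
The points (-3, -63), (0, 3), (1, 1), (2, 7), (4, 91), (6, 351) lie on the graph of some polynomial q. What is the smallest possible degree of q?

Divided differences on the nodes -3, 0, 1, 2, 4, 6:
  order 0: -63  3  1  7  91  351
  order 1: 22  -2  6  42  130
  order 2: -6  4  12  22
  order 3: 2  2  2
  order 4: 0  0
  order 5: 0
The order-3 divided differences are all 2 (nonzero) and every higher order vanishes, so the data lies on a polynomial of degree exactly 3.

3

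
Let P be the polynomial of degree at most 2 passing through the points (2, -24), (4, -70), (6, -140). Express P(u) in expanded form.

Using the Lagrange interpolation formula with nodes 2, 4, 6:
  L_0(u) = (u - 4)(u - 6) / 8
  L_1(u) = (u - 2)(u - 6) / -4
  L_2(u) = (u - 2)(u - 4) / 8
Then P(u) = -24·L_0(u) - 70·L_1(u) - 140·L_2(u).
Expanding and collecting terms gives P(u) = -3u² - 5u - 2.
Check: P(2) = -24. ✓

P(u) = -3u^2 - 5u - 2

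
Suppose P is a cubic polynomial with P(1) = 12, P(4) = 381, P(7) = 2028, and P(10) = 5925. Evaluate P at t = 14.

Forward differences of the values at t = 1, 4, 7, 10:
  P  : 12  381  2028  5925
  Δ  : 369  1647  3897
  Δ^2: 1278  2250
  Δ^3: 972
The third differences are constant, confirming degree 3.
Interpolating (Newton forward form) and evaluating at t = 14 gives P(14) = 16301.

16301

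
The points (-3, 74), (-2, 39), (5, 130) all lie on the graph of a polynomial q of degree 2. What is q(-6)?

251

Using the Lagrange interpolation formula with nodes -3, -2, 5:
  L_0(s) = (s + 2)(s - 5) / 8
  L_1(s) = (s + 3)(s - 5) / -7
  L_2(s) = (s + 3)(s + 2) / 56
Then q(s) = 74·L_0(s) + 39·L_1(s) + 130·L_2(s).
Expanding and collecting terms gives q(s) = 6s² - 5s + 5.
Evaluating at s = -6: q(-6) = 251.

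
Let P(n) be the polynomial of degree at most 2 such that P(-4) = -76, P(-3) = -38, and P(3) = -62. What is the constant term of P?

Write P(n) = an^2 + bn + c. Substituting each data point gives a linear system:
  16a - 4b + c = -76
  9a - 3b + c = -38
  9a + 3b + c = -62
Solving the system yields a = -6, b = -4, c = 4.
So P(n) = -6n² - 4n + 4.
The constant term is 4.

4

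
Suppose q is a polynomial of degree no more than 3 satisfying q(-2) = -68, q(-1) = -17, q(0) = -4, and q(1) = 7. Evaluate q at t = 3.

167

Using the Lagrange interpolation formula with nodes -2, -1, 0, 1:
  L_0(t) = (t + 1)t(t - 1) / -6
  L_1(t) = (t + 2)t(t - 1) / 2
  L_2(t) = (t + 2)(t + 1)(t - 1) / -2
  L_3(t) = (t + 2)(t + 1)t / 6
Then q(t) = -68·L_0(t) - 17·L_1(t) - 4·L_2(t) + 7·L_3(t).
Expanding and collecting terms gives q(t) = 6t^3 - t^2 + 6t - 4.
Evaluating at t = 3: q(3) = 167.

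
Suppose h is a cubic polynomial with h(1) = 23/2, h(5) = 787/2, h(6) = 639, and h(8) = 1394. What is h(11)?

Write h(x) = ax^3 + bx^2 + cx + d. Substituting each data point gives a linear system:
  a + b + c + d = 23/2
  125a + 25b + 5c + d = 787/2
  216a + 36b + 6c + d = 639
  512a + 64b + 8c + d = 1394
Solving the system yields a = 2, b = 6, c = -5/2, d = 6.
So h(x) = 2x^3 + 6x^2 - (5/2)x + 6.
Then h(11) = 6733/2.

6733/2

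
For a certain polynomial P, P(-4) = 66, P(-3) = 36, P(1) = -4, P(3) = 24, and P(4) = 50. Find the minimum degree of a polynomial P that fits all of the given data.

Divided differences on the nodes -4, -3, 1, 3, 4:
  order 0: 66  36  -4  24  50
  order 1: -30  -10  14  26
  order 2: 4  4  4
  order 3: 0  0
  order 4: 0
The order-2 divided differences are all 4 (nonzero) and every higher order vanishes, so the data lies on a polynomial of degree exactly 2.

2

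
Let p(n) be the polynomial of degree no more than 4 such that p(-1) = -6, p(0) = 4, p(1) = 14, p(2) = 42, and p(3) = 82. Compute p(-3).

Forward differences of the values at n = -1, 0, 1, 2, 3:
  p  : -6  4  14  42  82
  Δ  : 10  10  28  40
  Δ^2: 0  18  12
  Δ^3: 18  -6
  Δ^4: -24
The fourth differences are constant, confirming degree 4.
Interpolating (Newton forward form) and evaluating at n = -3 gives p(-3) = -218.

-218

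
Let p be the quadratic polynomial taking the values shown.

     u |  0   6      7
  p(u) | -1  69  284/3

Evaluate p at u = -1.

4/3

Write p(u) = au^2 + bu + c. Substituting each data point gives a linear system:
  c = -1
  36a + 6b + c = 69
  49a + 7b + c = 284/3
Solving the system yields a = 2, b = -1/3, c = -1.
So p(u) = 2u^2 - (1/3)u - 1.
Then p(-1) = 4/3.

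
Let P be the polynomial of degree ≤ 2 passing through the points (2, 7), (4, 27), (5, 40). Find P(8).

91

Write P(n) = an^2 + bn + c. Substituting each data point gives a linear system:
  4a + 2b + c = 7
  16a + 4b + c = 27
  25a + 5b + c = 40
Solving the system yields a = 1, b = 4, c = -5.
So P(n) = n² + 4n - 5.
Then P(8) = 91.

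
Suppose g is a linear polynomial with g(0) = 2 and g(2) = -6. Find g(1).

-2

Using the Lagrange interpolation formula with nodes 0, 2:
  L_0(u) = (u - 2) / -2
  L_1(u) = u / 2
Then g(u) = 2·L_0(u) - 6·L_1(u).
Expanding and collecting terms gives g(u) = -4u + 2.
Evaluating at u = 1: g(1) = -2.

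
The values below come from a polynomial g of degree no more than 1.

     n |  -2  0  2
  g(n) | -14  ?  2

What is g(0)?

-6

The 2 known points determine the degree-1 polynomial uniquely.
Write g(n) = an + b. Substituting each data point gives a linear system:
  -2a + b = -14
  2a + b = 2
Solving the system yields a = 4, b = -6.
So g(n) = 4n - 6.
Then g(0) = -6.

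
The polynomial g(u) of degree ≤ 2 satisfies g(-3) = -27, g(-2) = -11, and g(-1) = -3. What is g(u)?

g(u) = -4u^2 - 4u - 3

Write g(u) = au^2 + bu + c. Substituting each data point gives a linear system:
  9a - 3b + c = -27
  4a - 2b + c = -11
  a - b + c = -3
Solving the system yields a = -4, b = -4, c = -3.
So g(u) = -4u² - 4u - 3.
Check: g(-2) = -11. ✓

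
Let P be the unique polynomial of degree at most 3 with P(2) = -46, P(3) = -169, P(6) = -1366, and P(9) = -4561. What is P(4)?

-406

Using the Lagrange interpolation formula with nodes 2, 3, 6, 9:
  L_0(u) = (u - 3)(u - 6)(u - 9) / -28
  L_1(u) = (u - 2)(u - 6)(u - 9) / 18
  L_2(u) = (u - 2)(u - 3)(u - 9) / -36
  L_3(u) = (u - 2)(u - 3)(u - 6) / 126
Then P(u) = -46·L_0(u) - 169·L_1(u) - 1366·L_2(u) - 4561·L_3(u).
Expanding and collecting terms gives P(u) = -6u^3 - 3u^2 + 6u + 2.
Evaluating at u = 4: P(4) = -406.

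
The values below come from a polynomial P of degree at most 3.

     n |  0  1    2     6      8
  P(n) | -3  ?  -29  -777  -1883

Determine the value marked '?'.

The 4 known points determine the degree-3 polynomial uniquely.
Write P(n) = an^3 + bn^2 + cn + d. Substituting each data point gives a linear system:
  d = -3
  8a + 4b + 2c + d = -29
  216a + 36b + 6c + d = -777
  512a + 64b + 8c + d = -1883
Solving the system yields a = -4, b = 3, c = -3, d = -3.
So P(n) = -4n^3 + 3n^2 - 3n - 3.
Then P(1) = -7.

-7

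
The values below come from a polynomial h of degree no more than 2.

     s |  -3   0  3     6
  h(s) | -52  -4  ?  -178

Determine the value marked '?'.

-46

On equispaced nodes a degree-2 polynomial has vanishing third forward difference, so
  - h(-3) + 3·h(0) - 3·h(3) + h(6) = 0.
Substituting the known values and solving for h(3):
  -3·h(3) = 138
  h(3) = -46.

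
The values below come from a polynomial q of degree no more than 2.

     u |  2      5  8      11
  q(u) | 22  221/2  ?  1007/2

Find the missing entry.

On equispaced nodes a degree-2 polynomial has vanishing third forward difference, so
  - q(2) + 3·q(5) - 3·q(8) + q(11) = 0.
Substituting the known values and solving for q(8):
  -3·q(8) = -813
  q(8) = 271.

271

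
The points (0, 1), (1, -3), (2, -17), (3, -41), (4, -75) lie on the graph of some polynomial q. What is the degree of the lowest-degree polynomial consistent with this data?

2

Forward differences of the values at n = 0, 1, 2, 3, 4:
  q  : 1  -3  -17  -41  -75
  Δ  : -4  -14  -24  -34
  Δ^2: -10  -10  -10
  Δ^3: 0  0
  Δ^4: 0
The second differences are constant (-10) and nonzero, while all higher differences vanish, so the minimal degree is 2.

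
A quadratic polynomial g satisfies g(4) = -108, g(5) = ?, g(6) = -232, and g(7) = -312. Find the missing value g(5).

-164

On equispaced nodes a degree-2 polynomial has vanishing third forward difference, so
  - g(4) + 3·g(5) - 3·g(6) + g(7) = 0.
Substituting the known values and solving for g(5):
  3·g(5) = -492
  g(5) = -164.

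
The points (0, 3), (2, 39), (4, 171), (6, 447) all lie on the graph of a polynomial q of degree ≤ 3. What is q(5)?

Using the Lagrange interpolation formula with nodes 0, 2, 4, 6:
  L_0(s) = (s - 2)(s - 4)(s - 6) / -48
  L_1(s) = s(s - 4)(s - 6) / 16
  L_2(s) = s(s - 2)(s - 6) / -16
  L_3(s) = s(s - 2)(s - 4) / 48
Then q(s) = 3·L_0(s) + 39·L_1(s) + 171·L_2(s) + 447·L_3(s).
Expanding and collecting terms gives q(s) = s^3 + 6s^2 + 2s + 3.
Evaluating at s = 5: q(5) = 288.

288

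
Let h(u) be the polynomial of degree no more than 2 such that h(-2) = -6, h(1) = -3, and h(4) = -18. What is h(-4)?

Forward differences of the values at u = -2, 1, 4:
  h  : -6  -3  -18
  Δ  : 3  -15
  Δ^2: -18
The second differences are constant, confirming degree 2.
Interpolating (Newton forward form) and evaluating at u = -4 gives h(-4) = -18.

-18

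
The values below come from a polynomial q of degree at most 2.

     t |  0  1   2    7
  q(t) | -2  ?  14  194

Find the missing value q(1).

2

The 3 known points determine the degree-2 polynomial uniquely.
Write q(t) = at^2 + bt + c. Substituting each data point gives a linear system:
  c = -2
  4a + 2b + c = 14
  49a + 7b + c = 194
Solving the system yields a = 4, b = 0, c = -2.
So q(t) = 4t^2 - 2.
Then q(1) = 2.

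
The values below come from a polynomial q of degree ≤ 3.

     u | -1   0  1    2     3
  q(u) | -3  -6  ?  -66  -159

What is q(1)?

On equispaced nodes a degree-3 polynomial has vanishing fourth forward difference, so
  q(-1) - 4·q(0) + 6·q(1) - 4·q(2) + q(3) = 0.
Substituting the known values and solving for q(1):
  6·q(1) = -126
  q(1) = -21.

-21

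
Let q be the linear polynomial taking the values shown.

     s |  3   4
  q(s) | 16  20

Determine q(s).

q(s) = 4s + 4

Using the Lagrange interpolation formula with nodes 3, 4:
  L_0(s) = (s - 4) / -1
  L_1(s) = (s - 3) / 1
Then q(s) = 16·L_0(s) + 20·L_1(s).
Expanding and collecting terms gives q(s) = 4s + 4.
Check: q(3) = 16. ✓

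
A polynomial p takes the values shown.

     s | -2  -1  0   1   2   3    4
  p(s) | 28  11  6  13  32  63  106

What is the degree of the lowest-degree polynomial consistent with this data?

2

Forward differences of the values at s = -2, -1, 0, 1, 2, 3, 4:
  p  : 28  11  6  13  32  63  106
  Δ  : -17  -5  7  19  31  43
  Δ^2: 12  12  12  12  12
  Δ^3: 0  0  0  0
  Δ^4: 0  0  0
  Δ^5: 0  0
  Δ^6: 0
The second differences are constant (12) and nonzero, while all higher differences vanish, so the minimal degree is 2.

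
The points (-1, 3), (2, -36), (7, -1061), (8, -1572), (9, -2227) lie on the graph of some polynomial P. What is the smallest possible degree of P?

Divided differences on the nodes -1, 2, 7, 8, 9:
  order 0: 3  -36  -1061  -1572  -2227
  order 1: -13  -205  -511  -655
  order 2: -24  -51  -72
  order 3: -3  -3
  order 4: 0
The order-3 divided differences are all -3 (nonzero) and every higher order vanishes, so the data lies on a polynomial of degree exactly 3.

3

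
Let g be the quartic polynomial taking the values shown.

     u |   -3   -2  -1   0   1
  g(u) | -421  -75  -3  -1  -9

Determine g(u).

Using the Lagrange interpolation formula with nodes -3, -2, -1, 0, 1:
  L_0(u) = (u + 2)(u + 1)u(u - 1) / 24
  L_1(u) = (u + 3)(u + 1)u(u - 1) / -6
  L_2(u) = (u + 3)(u + 2)u(u - 1) / 4
  L_3(u) = (u + 3)(u + 2)(u + 1)(u - 1) / -6
  L_4(u) = (u + 3)(u + 2)(u + 1)u / 24
Then g(u) = -421·L_0(u) - 75·L_1(u) - 3·L_2(u) - 1·L_3(u) - 9·L_4(u).
Expanding and collecting terms gives g(u) = -6u⁴ - 2u³ + u² - u - 1.
Check: g(-3) = -421. ✓

g(u) = -6u^4 - 2u^3 + u^2 - u - 1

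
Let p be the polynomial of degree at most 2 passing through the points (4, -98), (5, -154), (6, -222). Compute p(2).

Write p(u) = au^2 + bu + c. Substituting each data point gives a linear system:
  16a + 4b + c = -98
  25a + 5b + c = -154
  36a + 6b + c = -222
Solving the system yields a = -6, b = -2, c = 6.
So p(u) = -6u^2 - 2u + 6.
Then p(2) = -22.

-22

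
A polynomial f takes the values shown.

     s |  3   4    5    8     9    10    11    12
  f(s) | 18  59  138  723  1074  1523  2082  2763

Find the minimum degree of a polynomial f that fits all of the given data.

Divided differences on the nodes 3, 4, 5, 8, 9, 10, 11, 12:
  order 0: 18  59  138  723  1074  1523  2082  2763
  order 1: 41  79  195  351  449  559  681
  order 2: 19  29  39  49  55  61
  order 3: 2  2  2  2  2
  order 4: 0  0  0  0
  order 5: 0  0  0
  order 6: 0  0
  order 7: 0
The order-3 divided differences are all 2 (nonzero) and every higher order vanishes, so the data lies on a polynomial of degree exactly 3.

3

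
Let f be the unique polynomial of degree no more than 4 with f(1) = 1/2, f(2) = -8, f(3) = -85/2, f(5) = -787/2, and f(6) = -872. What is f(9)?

Using the Lagrange interpolation formula with nodes 1, 2, 3, 5, 6:
  L_0(s) = (s - 2)(s - 3)(s - 5)(s - 6) / 40
  L_1(s) = (s - 1)(s - 3)(s - 5)(s - 6) / -12
  L_2(s) = (s - 1)(s - 2)(s - 5)(s - 6) / 12
  L_3(s) = (s - 1)(s - 2)(s - 3)(s - 6) / -24
  L_4(s) = (s - 1)(s - 2)(s - 3)(s - 5) / 60
Then f(s) = 1/2·L_0(s) - 8·L_1(s) - 85/2·L_2(s) - 787/2·L_3(s) - 872·L_4(s).
Expanding and collecting terms gives f(s) = -s^4 + (5/2)s^3 - 3s^2 - 2s + 4.
Evaluating at s = 9: f(9) = -9991/2.

-9991/2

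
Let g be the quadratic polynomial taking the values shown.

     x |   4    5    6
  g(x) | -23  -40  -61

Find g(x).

g(x) = -2x^2 + x + 5

Using the Lagrange interpolation formula with nodes 4, 5, 6:
  L_0(x) = (x - 5)(x - 6) / 2
  L_1(x) = (x - 4)(x - 6) / -1
  L_2(x) = (x - 4)(x - 5) / 2
Then g(x) = -23·L_0(x) - 40·L_1(x) - 61·L_2(x).
Expanding and collecting terms gives g(x) = -2x^2 + x + 5.
Check: g(5) = -40. ✓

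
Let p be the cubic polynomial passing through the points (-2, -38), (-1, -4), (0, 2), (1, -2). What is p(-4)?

Using the Lagrange interpolation formula with nodes -2, -1, 0, 1:
  L_0(n) = (n + 1)n(n - 1) / -6
  L_1(n) = (n + 2)n(n - 1) / 2
  L_2(n) = (n + 2)(n + 1)(n - 1) / -2
  L_3(n) = (n + 2)(n + 1)n / 6
Then p(n) = -38·L_0(n) - 4·L_1(n) + 2·L_2(n) - 2·L_3(n).
Expanding and collecting terms gives p(n) = 3n³ - 5n² - 2n + 2.
Evaluating at n = -4: p(-4) = -262.

-262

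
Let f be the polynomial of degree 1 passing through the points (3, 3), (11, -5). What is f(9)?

Using the Lagrange interpolation formula with nodes 3, 11:
  L_0(s) = (s - 11) / -8
  L_1(s) = (s - 3) / 8
Then f(s) = 3·L_0(s) - 5·L_1(s).
Expanding and collecting terms gives f(s) = -s + 6.
Evaluating at s = 9: f(9) = -3.

-3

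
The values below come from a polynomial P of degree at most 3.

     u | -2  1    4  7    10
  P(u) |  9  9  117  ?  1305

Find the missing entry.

The 4 known points determine the degree-3 polynomial uniquely.
Write P(u) = au^3 + bu^2 + cu + d. Substituting each data point gives a linear system:
  -8a + 4b - 2c + d = 9
  a + b + c + d = 9
  64a + 16b + 4c + d = 117
  1000a + 100b + 10c + d = 1305
Solving the system yields a = 1, b = 3, c = 0, d = 5.
So P(u) = u^3 + 3u^2 + 5.
Then P(7) = 495.

495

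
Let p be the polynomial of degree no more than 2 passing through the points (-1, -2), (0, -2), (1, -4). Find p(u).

Write p(u) = au^2 + bu + c. Substituting each data point gives a linear system:
  a - b + c = -2
  c = -2
  a + b + c = -4
Solving the system yields a = -1, b = -1, c = -2.
So p(u) = -u^2 - u - 2.
Check: p(0) = -2. ✓

p(u) = -u^2 - u - 2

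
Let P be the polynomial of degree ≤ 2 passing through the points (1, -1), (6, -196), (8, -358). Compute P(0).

2

Using the Lagrange interpolation formula with nodes 1, 6, 8:
  L_0(t) = (t - 6)(t - 8) / 35
  L_1(t) = (t - 1)(t - 8) / -10
  L_2(t) = (t - 1)(t - 6) / 14
Then P(t) = -1·L_0(t) - 196·L_1(t) - 358·L_2(t).
Expanding and collecting terms gives P(t) = -6t^2 + 3t + 2.
Evaluating at t = 0: P(0) = 2.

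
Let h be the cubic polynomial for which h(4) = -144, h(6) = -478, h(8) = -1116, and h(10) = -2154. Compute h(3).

-61

Forward differences of the values at n = 4, 6, 8, 10:
  h  : -144  -478  -1116  -2154
  Δ  : -334  -638  -1038
  Δ^2: -304  -400
  Δ^3: -96
The third differences are constant, confirming degree 3.
Interpolating (Newton forward form) and evaluating at n = 3 gives h(3) = -61.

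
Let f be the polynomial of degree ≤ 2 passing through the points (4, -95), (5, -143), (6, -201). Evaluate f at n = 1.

-11

Forward differences of the values at n = 4, 5, 6:
  f  : -95  -143  -201
  Δ  : -48  -58
  Δ^2: -10
The second differences are constant, confirming degree 2.
Interpolating (Newton forward form) and evaluating at n = 1 gives f(1) = -11.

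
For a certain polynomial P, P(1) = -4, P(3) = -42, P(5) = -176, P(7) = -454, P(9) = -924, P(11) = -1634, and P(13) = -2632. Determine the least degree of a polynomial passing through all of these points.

3

Forward differences of the values at x = 1, 3, 5, 7, 9, 11, 13:
  P  : -4  -42  -176  -454  -924  -1634  -2632
  Δ  : -38  -134  -278  -470  -710  -998
  Δ^2: -96  -144  -192  -240  -288
  Δ^3: -48  -48  -48  -48
  Δ^4: 0  0  0
  Δ^5: 0  0
  Δ^6: 0
The third differences are constant (-48) and nonzero, while all higher differences vanish, so the minimal degree is 3.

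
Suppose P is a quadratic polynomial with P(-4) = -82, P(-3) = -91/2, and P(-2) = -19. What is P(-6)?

Write P(s) = as^2 + bs + c. Substituting each data point gives a linear system:
  16a - 4b + c = -82
  9a - 3b + c = -91/2
  4a - 2b + c = -19
Solving the system yields a = -5, b = 3/2, c = 4.
So P(s) = -5s^2 + (3/2)s + 4.
Then P(-6) = -185.

-185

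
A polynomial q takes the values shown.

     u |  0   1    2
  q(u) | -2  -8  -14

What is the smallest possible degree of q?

1

Forward differences of the values at u = 0, 1, 2:
  q  : -2  -8  -14
  Δ  : -6  -6
  Δ^2: 0
The first differences are constant (-6) and nonzero, while all higher differences vanish, so the minimal degree is 1.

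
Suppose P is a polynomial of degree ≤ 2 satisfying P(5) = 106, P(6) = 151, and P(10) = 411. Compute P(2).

19

Using the Lagrange interpolation formula with nodes 5, 6, 10:
  L_0(u) = (u - 6)(u - 10) / 5
  L_1(u) = (u - 5)(u - 10) / -4
  L_2(u) = (u - 5)(u - 6) / 20
Then P(u) = 106·L_0(u) + 151·L_1(u) + 411·L_2(u).
Expanding and collecting terms gives P(u) = 4u^2 + u + 1.
Evaluating at u = 2: P(2) = 19.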